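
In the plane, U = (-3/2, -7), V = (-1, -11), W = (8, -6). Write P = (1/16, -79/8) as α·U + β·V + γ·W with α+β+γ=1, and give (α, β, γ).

Signed area of the reference triangle: [UVW] = ½·((-3/2)·(-11−(-6)) + (-1)·(-6−(-7)) + 8·(-7−(-11))) = ½·(15/2 − 1 + 32) = 77/4.
[PVW] = ½·((1/16)·(-11−(-6)) + (-1)·(-6−(-79/8)) + 8·(-79/8−(-11))) = ½·(-5/16 − 31/8 + 9) = 77/32, so the U-coordinate is (77/32)/(77/4) = 1/8.
[UPW] = ½·((-3/2)·(-79/8−(-6)) + (1/16)·(-6−(-7)) + 8·(-7−(-79/8))) = ½·(93/16 + 1/16 + 23) = 231/16, so the V-coordinate is 3/4.
[UVP] = ½·((-3/2)·(-11−(-79/8)) + (-1)·(-79/8−(-7)) + (1/16)·(-7−(-11))) = ½·(27/16 + 23/8 + 1/4) = 77/32, so the W-coordinate is 1/8.

(1/8, 3/4, 1/8)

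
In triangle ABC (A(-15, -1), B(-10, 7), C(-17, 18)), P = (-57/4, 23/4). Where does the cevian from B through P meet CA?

Barycentric coordinates of P with respect to ABC: (1/2, 1/4, 1/4).
On side CA the B-coordinate is zero; dropping P's B-weight 1/4 and renormalizing the remaining 1/4 : 1/2 gives weights 1/3, 2/3 on C, A.
Q = (1/3)·(-17, 18) + (2/3)·(-15, -1) = (-47/3, 16/3).

(-47/3, 16/3)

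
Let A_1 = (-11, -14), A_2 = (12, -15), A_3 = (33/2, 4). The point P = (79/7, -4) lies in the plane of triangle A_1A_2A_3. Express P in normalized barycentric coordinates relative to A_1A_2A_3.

Signed area of the reference triangle: [A_1A_2A_3] = ½·((-11)·(-15−4) + 12·(4−(-14)) + (33/2)·(-14−(-15))) = ½·(209 + 216 + 33/2) = 883/4.
[PA_2A_3] = ½·((79/7)·(-15−4) + 12·(4−(-4)) + (33/2)·(-4−(-15))) = ½·(-1501/7 + 96 + 363/2) = 883/28, so the A_1-coordinate is (883/28)/(883/4) = 1/7.
[A_1PA_3] = ½·((-11)·(-4−4) + (79/7)·(4−(-14)) + (33/2)·(-14−(-4))) = ½·(88 + 1422/7 − 165) = 883/14, so the A_2-coordinate is 2/7.
[A_1A_2P] = ½·((-11)·(-15−(-4)) + 12·(-4−(-14)) + (79/7)·(-14−(-15))) = ½·(121 + 120 + 79/7) = 883/7, so the A_3-coordinate is 4/7.
Check: 1/7 + 2/7 + 4/7 = 1.

(1/7, 2/7, 4/7)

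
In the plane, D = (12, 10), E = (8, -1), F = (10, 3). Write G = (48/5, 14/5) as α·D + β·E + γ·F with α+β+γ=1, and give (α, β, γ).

(1/5, 2/5, 2/5)

Signed area of the reference triangle: [DEF] = ½·(12·(-1−3) + 8·(3−10) + 10·(10−(-1))) = ½·(-48 − 56 + 110) = 3.
[GEF] = ½·((48/5)·(-1−3) + 8·(3−(14/5)) + 10·(14/5−(-1))) = ½·(-192/5 + 8/5 + 38) = 3/5, so the D-coordinate is (3/5)/3 = 1/5.
[DGF] = ½·(12·(14/5−3) + (48/5)·(3−10) + 10·(10−(14/5))) = ½·(-12/5 − 336/5 + 72) = 6/5, so the E-coordinate is 2/5.
[DEG] = ½·(12·(-1−(14/5)) + 8·(14/5−10) + (48/5)·(10−(-1))) = ½·(-228/5 − 288/5 + 528/5) = 6/5, so the F-coordinate is 2/5.
Check: 1/5 + 2/5 + 2/5 = 1.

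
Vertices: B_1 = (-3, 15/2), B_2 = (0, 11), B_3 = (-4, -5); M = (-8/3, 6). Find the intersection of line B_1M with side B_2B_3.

(-2, 3)

Barycentric coordinates of M with respect to B_1B_2B_3: (2/3, 1/6, 1/6).
On side B_2B_3 the B_1-coordinate is zero; dropping M's B_1-weight 2/3 and renormalizing the remaining 1/6 : 1/6 gives weights 1/2, 1/2 on B_2, B_3.
N = (1/2)·(0, 11) + (1/2)·(-4, -5) = (-2, 3).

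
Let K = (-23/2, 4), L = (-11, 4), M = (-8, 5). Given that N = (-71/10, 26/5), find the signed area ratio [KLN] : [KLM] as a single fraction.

[KLM] = ½·((-23/2)·(4−5) + (-11)·(5−4) + (-8)·(4−4)) = ½·(23/2 − 11 + 0) = 1/4.
[KLN] = ½·((-23/2)·(4−(26/5)) + (-11)·(26/5−4) + (-71/10)·(4−4)) = ½·(69/5 − 66/5 + 0) = 3/10, so the ratio is (3/10)/(1/4) = 6/5.

6/5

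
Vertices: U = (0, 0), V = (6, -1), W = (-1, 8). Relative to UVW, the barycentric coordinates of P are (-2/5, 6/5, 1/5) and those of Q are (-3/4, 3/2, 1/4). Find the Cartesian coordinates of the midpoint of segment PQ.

(63/8, 9/20)

Barycentric coordinates of the midpoint are the average: (-23/40, 27/20, 9/40).
Converting: (-23/40)·U + (27/20)·V + (9/40)·W = (63/8, 9/20).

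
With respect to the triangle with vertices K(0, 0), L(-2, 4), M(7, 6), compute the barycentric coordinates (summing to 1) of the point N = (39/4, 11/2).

Signed area of the reference triangle: [KLM] = ½·(0·(4−6) + (-2)·(6−0) + 7·(0−4)) = ½·(0 − 12 − 28) = -20.
[NLM] = ½·((39/4)·(4−6) + (-2)·(6−(11/2)) + 7·(11/2−4)) = ½·(-39/2 − 1 + 21/2) = -5, so the K-coordinate is (-5)/(-20) = 1/4.
[KNM] = ½·(0·(11/2−6) + (39/4)·(6−0) + 7·(0−(11/2))) = ½·(0 + 117/2 − 77/2) = 10, so the L-coordinate is -1/2.
[KLN] = ½·(0·(4−(11/2)) + (-2)·(11/2−0) + (39/4)·(0−4)) = ½·(0 − 11 − 39) = -25, so the M-coordinate is 5/4.

(1/4, -1/2, 5/4)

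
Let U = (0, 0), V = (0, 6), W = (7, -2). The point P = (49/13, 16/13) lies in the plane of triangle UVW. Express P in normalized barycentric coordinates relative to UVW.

Signed area of the reference triangle: [UVW] = ½·(0·(6−(-2)) + 0·(-2−0) + 7·(0−6)) = ½·(0 + 0 − 42) = -21.
[PVW] = ½·((49/13)·(6−(-2)) + 0·(-2−(16/13)) + 7·(16/13−6)) = ½·(392/13 + 0 − 434/13) = -21/13, so the U-coordinate is (-21/13)/(-21) = 1/13.
[UPW] = ½·(0·(16/13−(-2)) + (49/13)·(-2−0) + 7·(0−(16/13))) = ½·(0 − 98/13 − 112/13) = -105/13, so the V-coordinate is 5/13.
[UVP] = ½·(0·(6−(16/13)) + 0·(16/13−0) + (49/13)·(0−6)) = ½·(0 + 0 − 294/13) = -147/13, so the W-coordinate is 7/13.

(1/13, 5/13, 7/13)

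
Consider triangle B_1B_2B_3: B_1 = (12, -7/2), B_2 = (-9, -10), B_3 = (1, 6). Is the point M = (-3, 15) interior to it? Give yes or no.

Barycentric coordinates of M: (-154/271, -61/271, 486/271).
The three coordinates are negative, negative, positive; a point is interior exactly when all three are positive.

no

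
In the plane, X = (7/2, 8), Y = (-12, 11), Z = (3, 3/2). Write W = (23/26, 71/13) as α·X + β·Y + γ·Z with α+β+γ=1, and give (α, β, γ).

(5/13, 2/13, 6/13)

Signed area of the reference triangle: [XYZ] = ½·((7/2)·(11−(3/2)) + (-12)·(3/2−8) + 3·(8−11)) = ½·(133/4 + 78 − 9) = 409/8.
[WYZ] = ½·((23/26)·(11−(3/2)) + (-12)·(3/2−(71/13)) + 3·(71/13−11)) = ½·(437/52 + 618/13 − 216/13) = 2045/104, so the X-coordinate is (2045/104)/(409/8) = 5/13.
[XWZ] = ½·((7/2)·(71/13−(3/2)) + (23/26)·(3/2−8) + 3·(8−(71/13))) = ½·(721/52 − 23/4 + 99/13) = 409/52, so the Y-coordinate is 2/13.
[XYW] = ½·((7/2)·(11−(71/13)) + (-12)·(71/13−8) + (23/26)·(8−11)) = ½·(252/13 + 396/13 − 69/26) = 1227/52, so the Z-coordinate is 6/13.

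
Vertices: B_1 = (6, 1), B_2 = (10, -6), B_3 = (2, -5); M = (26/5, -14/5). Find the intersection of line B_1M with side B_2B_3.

(14/3, -16/3)

Barycentric coordinates of M with respect to B_1B_2B_3: (2/5, 1/5, 2/5).
On side B_2B_3 the B_1-coordinate is zero; dropping M's B_1-weight 2/5 and renormalizing the remaining 1/5 : 2/5 gives weights 1/3, 2/3 on B_2, B_3.
N = (1/3)·(10, -6) + (2/3)·(2, -5) = (14/3, -16/3).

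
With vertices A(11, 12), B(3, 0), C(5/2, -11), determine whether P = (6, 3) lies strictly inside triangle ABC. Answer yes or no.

Barycentric coordinates of P: (63/164, 77/164, 6/41).
The three coordinates are positive, positive, positive; a point is interior exactly when all three are positive.

yes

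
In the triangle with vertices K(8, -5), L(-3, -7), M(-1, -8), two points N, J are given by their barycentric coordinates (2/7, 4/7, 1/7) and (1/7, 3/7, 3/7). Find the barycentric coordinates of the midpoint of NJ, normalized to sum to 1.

Since both coordinate triples sum to 1, the midpoint's barycentrics are the componentwise average.
(2/7+1/7)/2 = 3/14; similarly 1/2 and 2/7.

(3/14, 1/2, 2/7)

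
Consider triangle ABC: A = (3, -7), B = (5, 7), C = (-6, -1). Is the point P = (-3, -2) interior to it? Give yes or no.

Barycentric coordinates of P: (35/138, 3/46, 47/69).
The three coordinates are positive, positive, positive; a point is interior exactly when all three are positive.

yes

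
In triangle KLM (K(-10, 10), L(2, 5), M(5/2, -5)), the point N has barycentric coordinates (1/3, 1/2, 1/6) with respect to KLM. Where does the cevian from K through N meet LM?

Line KN meets LM where the K-coordinate vanishes; zeroing N's K-weight and renormalizing leaves L, M-weights 1/2 : 1/6 → (3/4, 1/4).
So J = (3/4)·L + (1/4)·M = (17/8, 5/2).

(17/8, 5/2)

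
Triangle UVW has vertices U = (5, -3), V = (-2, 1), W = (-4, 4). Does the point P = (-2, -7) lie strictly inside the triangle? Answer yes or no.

no

Barycentric coordinates of P: (-16/13, 85/13, -56/13).
The three coordinates are negative, positive, negative; a point is interior exactly when all three are positive.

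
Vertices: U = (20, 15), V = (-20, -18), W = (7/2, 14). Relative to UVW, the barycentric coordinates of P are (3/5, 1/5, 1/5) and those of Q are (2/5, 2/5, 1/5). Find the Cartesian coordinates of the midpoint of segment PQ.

(47/10, 49/10)

Barycentric coordinates of the midpoint are the average: (1/2, 3/10, 1/5).
Converting: (1/2)·U + (3/10)·V + (1/5)·W = (47/10, 49/10).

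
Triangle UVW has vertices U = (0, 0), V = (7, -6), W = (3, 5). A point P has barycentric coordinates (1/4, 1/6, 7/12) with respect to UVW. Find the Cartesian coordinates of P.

P = (1/4)·U + (1/6)·V + (7/12)·W.
x-coordinate: (1/4)·0 + (1/6)·7 + (7/12)·3 = 35/12.
y-coordinate: (1/4)·0 + (1/6)·(-6) + (7/12)·5 = 23/12.

(35/12, 23/12)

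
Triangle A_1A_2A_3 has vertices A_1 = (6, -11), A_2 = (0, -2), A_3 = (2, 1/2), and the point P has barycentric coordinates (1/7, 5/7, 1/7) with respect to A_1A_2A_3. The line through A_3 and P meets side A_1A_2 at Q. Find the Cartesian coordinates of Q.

(1, -7/2)

Line A_3P meets A_1A_2 where the A_3-coordinate vanishes; zeroing P's A_3-weight and renormalizing leaves A_1, A_2-weights 1/7 : 5/7 → (1/6, 5/6).
So Q = (1/6)·A_1 + (5/6)·A_2 = (1, -7/2).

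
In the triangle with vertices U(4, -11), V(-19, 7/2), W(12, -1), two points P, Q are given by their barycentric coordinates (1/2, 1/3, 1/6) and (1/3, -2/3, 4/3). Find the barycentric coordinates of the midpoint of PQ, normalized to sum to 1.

Since both coordinate triples sum to 1, the midpoint's barycentrics are the componentwise average.
(1/2+1/3)/2 = 5/12; similarly -1/6 and 3/4.

(5/12, -1/6, 3/4)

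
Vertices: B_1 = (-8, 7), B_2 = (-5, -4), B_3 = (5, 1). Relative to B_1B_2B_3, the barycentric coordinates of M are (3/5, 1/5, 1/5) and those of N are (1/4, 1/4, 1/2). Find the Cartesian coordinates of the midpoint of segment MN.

(-111/40, 97/40)

Barycentric coordinates of the midpoint are the average: (17/40, 9/40, 7/20).
Converting: (17/40)·B_1 + (9/40)·B_2 + (7/20)·B_3 = (-111/40, 97/40).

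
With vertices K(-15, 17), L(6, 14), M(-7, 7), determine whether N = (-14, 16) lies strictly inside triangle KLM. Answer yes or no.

Barycentric coordinates of N: (83/93, 1/93, 3/31).
The three coordinates are positive, positive, positive; a point is interior exactly when all three are positive.

yes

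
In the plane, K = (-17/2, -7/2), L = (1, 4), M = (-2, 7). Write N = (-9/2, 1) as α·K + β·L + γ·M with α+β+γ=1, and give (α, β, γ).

(1/2, 1/4, 1/4)

Signed area of the reference triangle: [KLM] = ½·((-17/2)·(4−7) + 1·(7−(-7/2)) + (-2)·(-7/2−4)) = ½·(51/2 + 21/2 + 15) = 51/2.
[NLM] = ½·((-9/2)·(4−7) + 1·(7−1) + (-2)·(1−4)) = ½·(27/2 + 6 + 6) = 51/4, so the K-coordinate is (51/4)/(51/2) = 1/2.
[KNM] = ½·((-17/2)·(1−7) + (-9/2)·(7−(-7/2)) + (-2)·(-7/2−1)) = ½·(51 − 189/4 + 9) = 51/8, so the L-coordinate is 1/4.
[KLN] = ½·((-17/2)·(4−1) + 1·(1−(-7/2)) + (-9/2)·(-7/2−4)) = ½·(-51/2 + 9/2 + 135/4) = 51/8, so the M-coordinate is 1/4.
Check: 1/2 + 1/4 + 1/4 = 1.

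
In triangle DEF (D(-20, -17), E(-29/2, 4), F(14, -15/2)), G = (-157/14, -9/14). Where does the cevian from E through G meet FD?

(-3, -49/4)

Barycentric coordinates of G with respect to DEF: (1/7, 5/7, 1/7).
On side FD the E-coordinate is zero; dropping G's E-weight 5/7 and renormalizing the remaining 1/7 : 1/7 gives weights 1/2, 1/2 on F, D.
H = (1/2)·(14, -15/2) + (1/2)·(-20, -17) = (-3, -49/4).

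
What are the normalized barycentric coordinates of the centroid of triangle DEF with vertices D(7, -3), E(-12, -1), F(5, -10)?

The centroid is the average of the vertices, so each weight is 1/3.

(1/3, 1/3, 1/3)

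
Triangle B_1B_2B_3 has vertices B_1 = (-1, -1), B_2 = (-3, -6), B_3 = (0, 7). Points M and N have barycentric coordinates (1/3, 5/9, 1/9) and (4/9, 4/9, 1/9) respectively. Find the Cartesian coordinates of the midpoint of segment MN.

(-17/9, -47/18)

Barycentric coordinates of the midpoint are the average: (7/18, 1/2, 1/9).
Converting: (7/18)·B_1 + (1/2)·B_2 + (1/9)·B_3 = (-17/9, -47/18).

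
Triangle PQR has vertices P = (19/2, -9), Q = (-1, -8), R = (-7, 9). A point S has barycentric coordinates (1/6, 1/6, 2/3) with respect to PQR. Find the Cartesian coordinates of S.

(-13/4, 19/6)

S = (1/6)·P + (1/6)·Q + (2/3)·R.
x-coordinate: (1/6)·(19/2) + (1/6)·(-1) + (2/3)·(-7) = -13/4.
y-coordinate: (1/6)·(-9) + (1/6)·(-8) + (2/3)·9 = 19/6.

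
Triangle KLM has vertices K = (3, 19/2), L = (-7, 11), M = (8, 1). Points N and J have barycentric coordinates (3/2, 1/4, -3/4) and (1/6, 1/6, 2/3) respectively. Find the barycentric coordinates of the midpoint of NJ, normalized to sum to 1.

Since both coordinate triples sum to 1, the midpoint's barycentrics are the componentwise average.
(3/2+1/6)/2 = 5/6; similarly 5/24 and -1/24.

(5/6, 5/24, -1/24)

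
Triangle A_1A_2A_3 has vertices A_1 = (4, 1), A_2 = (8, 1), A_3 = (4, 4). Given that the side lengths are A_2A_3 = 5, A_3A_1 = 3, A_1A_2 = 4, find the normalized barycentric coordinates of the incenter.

(5/12, 1/4, 1/3)

The incenter has barycentric coordinates proportional to the opposite side lengths: (5 : 3 : 4).
Normalizing by 5+3+4 = 12 gives (5/12, 1/4, 1/3).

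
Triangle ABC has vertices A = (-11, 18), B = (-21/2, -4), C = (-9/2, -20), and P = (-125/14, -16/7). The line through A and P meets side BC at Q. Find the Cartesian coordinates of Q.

Barycentric coordinates of P with respect to ABC: (2/7, 3/7, 2/7).
On side BC the A-coordinate is zero; dropping P's A-weight 2/7 and renormalizing the remaining 3/7 : 2/7 gives weights 3/5, 2/5 on B, C.
Q = (3/5)·(-21/2, -4) + (2/5)·(-9/2, -20) = (-81/10, -52/5).

(-81/10, -52/5)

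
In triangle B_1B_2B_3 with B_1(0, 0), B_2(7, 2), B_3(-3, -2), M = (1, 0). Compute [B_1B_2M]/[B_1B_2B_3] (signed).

[B_1B_2B_3] = ½·(0·(2−(-2)) + 7·(-2−0) + (-3)·(0−2)) = ½·(0 − 14 + 6) = -4.
[B_1B_2M] = ½·(0·(2−0) + 7·(0−0) + 1·(0−2)) = ½·(0 + 0 − 2) = -1, so the ratio is (-1)/(-4) = 1/4.

1/4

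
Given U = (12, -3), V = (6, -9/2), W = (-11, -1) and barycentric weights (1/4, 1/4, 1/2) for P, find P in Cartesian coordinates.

(-1, -19/8)

P = (1/4)·U + (1/4)·V + (1/2)·W.
x-coordinate: (1/4)·12 + (1/4)·6 + (1/2)·(-11) = -1.
y-coordinate: (1/4)·(-3) + (1/4)·(-9/2) + (1/2)·(-1) = -19/8.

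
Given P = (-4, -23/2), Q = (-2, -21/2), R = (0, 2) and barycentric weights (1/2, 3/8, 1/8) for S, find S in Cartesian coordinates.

(-11/4, -151/16)

S = (1/2)·P + (3/8)·Q + (1/8)·R.
x-coordinate: (1/2)·(-4) + (3/8)·(-2) + (1/8)·0 = -11/4.
y-coordinate: (1/2)·(-23/2) + (3/8)·(-21/2) + (1/8)·2 = -151/16.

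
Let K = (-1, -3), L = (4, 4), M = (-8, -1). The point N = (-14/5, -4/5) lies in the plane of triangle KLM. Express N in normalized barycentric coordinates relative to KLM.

Signed area of the reference triangle: [KLM] = ½·((-1)·(4−(-1)) + 4·(-1−(-3)) + (-8)·(-3−4)) = ½·(-5 + 8 + 56) = 59/2.
[NLM] = ½·((-14/5)·(4−(-1)) + 4·(-1−(-4/5)) + (-8)·(-4/5−4)) = ½·(-14 − 4/5 + 192/5) = 59/5, so the K-coordinate is (59/5)/(59/2) = 2/5.
[KNM] = ½·((-1)·(-4/5−(-1)) + (-14/5)·(-1−(-3)) + (-8)·(-3−(-4/5))) = ½·(-1/5 − 28/5 + 88/5) = 59/10, so the L-coordinate is 1/5.
[KLN] = ½·((-1)·(4−(-4/5)) + 4·(-4/5−(-3)) + (-14/5)·(-3−4)) = ½·(-24/5 + 44/5 + 98/5) = 59/5, so the M-coordinate is 2/5.

(2/5, 1/5, 2/5)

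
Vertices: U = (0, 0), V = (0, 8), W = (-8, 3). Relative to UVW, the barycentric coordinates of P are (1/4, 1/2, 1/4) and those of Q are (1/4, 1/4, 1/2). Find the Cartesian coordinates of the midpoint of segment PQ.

Barycentric coordinates of the midpoint are the average: (1/4, 3/8, 3/8).
Converting: (1/4)·U + (3/8)·V + (3/8)·W = (-3, 33/8).

(-3, 33/8)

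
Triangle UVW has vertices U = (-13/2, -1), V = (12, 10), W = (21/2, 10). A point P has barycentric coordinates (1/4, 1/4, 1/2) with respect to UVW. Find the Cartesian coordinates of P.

(53/8, 29/4)

P = (1/4)·U + (1/4)·V + (1/2)·W.
x-coordinate: (1/4)·(-13/2) + (1/4)·12 + (1/2)·(21/2) = 53/8.
y-coordinate: (1/4)·(-1) + (1/4)·10 + (1/2)·10 = 29/4.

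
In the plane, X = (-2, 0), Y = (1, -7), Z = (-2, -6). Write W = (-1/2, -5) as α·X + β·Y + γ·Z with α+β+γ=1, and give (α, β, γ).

Signed area of the reference triangle: [XYZ] = ½·((-2)·(-7−(-6)) + 1·(-6−0) + (-2)·(0−(-7))) = ½·(2 − 6 − 14) = -9.
[WYZ] = ½·((-1/2)·(-7−(-6)) + 1·(-6−(-5)) + (-2)·(-5−(-7))) = ½·(1/2 − 1 − 4) = -9/4, so the X-coordinate is (-9/4)/(-9) = 1/4.
[XWZ] = ½·((-2)·(-5−(-6)) + (-1/2)·(-6−0) + (-2)·(0−(-5))) = ½·(-2 + 3 − 10) = -9/2, so the Y-coordinate is 1/2.
[XYW] = ½·((-2)·(-7−(-5)) + 1·(-5−0) + (-1/2)·(0−(-7))) = ½·(4 − 5 − 7/2) = -9/4, so the Z-coordinate is 1/4.
Check: 1/4 + 1/2 + 1/4 = 1.

(1/4, 1/2, 1/4)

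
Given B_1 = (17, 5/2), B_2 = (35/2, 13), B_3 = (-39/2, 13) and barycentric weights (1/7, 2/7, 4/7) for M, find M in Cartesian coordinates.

M = (1/7)·B_1 + (2/7)·B_2 + (4/7)·B_3.
x-coordinate: (1/7)·17 + (2/7)·(35/2) + (4/7)·(-39/2) = -26/7.
y-coordinate: (1/7)·(5/2) + (2/7)·13 + (4/7)·13 = 23/2.

(-26/7, 23/2)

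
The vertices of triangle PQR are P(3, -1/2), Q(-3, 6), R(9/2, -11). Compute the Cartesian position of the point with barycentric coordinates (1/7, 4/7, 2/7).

(0, 3/14)

S = (1/7)·P + (4/7)·Q + (2/7)·R.
x-coordinate: (1/7)·3 + (4/7)·(-3) + (2/7)·(9/2) = 0.
y-coordinate: (1/7)·(-1/2) + (4/7)·6 + (2/7)·(-11) = 3/14.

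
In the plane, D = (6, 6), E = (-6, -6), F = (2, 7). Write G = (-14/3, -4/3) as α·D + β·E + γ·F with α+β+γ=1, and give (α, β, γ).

(-1/3, 2/3, 2/3)

Signed area of the reference triangle: [DEF] = ½·(6·(-6−7) + (-6)·(7−6) + 2·(6−(-6))) = ½·(-78 − 6 + 24) = -30.
[GEF] = ½·((-14/3)·(-6−7) + (-6)·(7−(-4/3)) + 2·(-4/3−(-6))) = ½·(182/3 − 50 + 28/3) = 10, so the D-coordinate is 10/(-30) = -1/3.
[DGF] = ½·(6·(-4/3−7) + (-14/3)·(7−6) + 2·(6−(-4/3))) = ½·(-50 − 14/3 + 44/3) = -20, so the E-coordinate is 2/3.
[DEG] = ½·(6·(-6−(-4/3)) + (-6)·(-4/3−6) + (-14/3)·(6−(-6))) = ½·(-28 + 44 − 56) = -20, so the F-coordinate is 2/3.
Check: -1/3 + 2/3 + 2/3 = 1.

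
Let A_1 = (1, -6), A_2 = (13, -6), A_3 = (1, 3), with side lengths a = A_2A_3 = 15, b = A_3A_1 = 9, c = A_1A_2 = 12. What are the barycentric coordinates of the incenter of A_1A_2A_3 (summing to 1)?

The incenter has barycentric coordinates proportional to the opposite side lengths: (15 : 9 : 12).
Normalizing by 15+9+12 = 36 gives (5/12, 1/4, 1/3).

(5/12, 1/4, 1/3)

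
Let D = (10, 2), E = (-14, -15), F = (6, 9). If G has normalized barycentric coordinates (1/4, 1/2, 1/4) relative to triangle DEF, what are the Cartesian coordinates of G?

(-3, -19/4)

G = (1/4)·D + (1/2)·E + (1/4)·F.
x-coordinate: (1/4)·10 + (1/2)·(-14) + (1/4)·6 = -3.
y-coordinate: (1/4)·2 + (1/2)·(-15) + (1/4)·9 = -19/4.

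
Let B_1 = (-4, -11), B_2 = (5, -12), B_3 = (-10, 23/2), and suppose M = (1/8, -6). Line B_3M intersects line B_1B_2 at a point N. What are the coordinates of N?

(7/2, -71/6)

Barycentric coordinates of M with respect to B_1B_2B_3: (1/8, 5/8, 1/4).
On side B_1B_2 the B_3-coordinate is zero; dropping M's B_3-weight 1/4 and renormalizing the remaining 1/8 : 5/8 gives weights 1/6, 5/6 on B_1, B_2.
N = (1/6)·(-4, -11) + (5/6)·(5, -12) = (7/2, -71/6).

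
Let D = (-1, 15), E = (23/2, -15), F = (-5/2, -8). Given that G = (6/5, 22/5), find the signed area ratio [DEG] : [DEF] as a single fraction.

1/5

[DEF] = ½·((-1)·(-15−(-8)) + (23/2)·(-8−15) + (-5/2)·(15−(-15))) = ½·(7 − 529/2 − 75) = -665/4.
[DEG] = ½·((-1)·(-15−(22/5)) + (23/2)·(22/5−15) + (6/5)·(15−(-15))) = ½·(97/5 − 1219/10 + 36) = -133/4, so the ratio is (-133/4)/(-665/4) = 1/5.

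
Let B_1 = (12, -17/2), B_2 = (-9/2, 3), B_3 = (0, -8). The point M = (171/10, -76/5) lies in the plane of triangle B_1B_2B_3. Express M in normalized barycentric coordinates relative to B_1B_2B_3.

(6/5, -3/5, 2/5)

Signed area of the reference triangle: [B_1B_2B_3] = ½·(12·(3−(-8)) + (-9/2)·(-8−(-17/2)) + 0·(-17/2−3)) = ½·(132 − 9/4 + 0) = 519/8.
[MB_2B_3] = ½·((171/10)·(3−(-8)) + (-9/2)·(-8−(-76/5)) + 0·(-76/5−3)) = ½·(1881/10 − 162/5 + 0) = 1557/20, so the B_1-coordinate is (1557/20)/(519/8) = 6/5.
[B_1MB_3] = ½·(12·(-76/5−(-8)) + (171/10)·(-8−(-17/2)) + 0·(-17/2−(-76/5))) = ½·(-432/5 + 171/20 + 0) = -1557/40, so the B_2-coordinate is -3/5.
[B_1B_2M] = ½·(12·(3−(-76/5)) + (-9/2)·(-76/5−(-17/2)) + (171/10)·(-17/2−3)) = ½·(1092/5 + 603/20 − 3933/20) = 519/20, so the B_3-coordinate is 2/5.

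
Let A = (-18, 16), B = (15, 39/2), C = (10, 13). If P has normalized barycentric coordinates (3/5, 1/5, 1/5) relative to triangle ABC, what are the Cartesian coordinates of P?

(-29/5, 161/10)

P = (3/5)·A + (1/5)·B + (1/5)·C.
x-coordinate: (3/5)·(-18) + (1/5)·15 + (1/5)·10 = -29/5.
y-coordinate: (3/5)·16 + (1/5)·(39/2) + (1/5)·13 = 161/10.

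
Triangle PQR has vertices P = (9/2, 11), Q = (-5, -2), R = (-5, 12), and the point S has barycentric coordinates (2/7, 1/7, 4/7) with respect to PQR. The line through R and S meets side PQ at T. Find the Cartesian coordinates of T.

Line RS meets PQ where the R-coordinate vanishes; zeroing S's R-weight and renormalizing leaves P, Q-weights 2/7 : 1/7 → (2/3, 1/3).
So T = (2/3)·P + (1/3)·Q = (4/3, 20/3).

(4/3, 20/3)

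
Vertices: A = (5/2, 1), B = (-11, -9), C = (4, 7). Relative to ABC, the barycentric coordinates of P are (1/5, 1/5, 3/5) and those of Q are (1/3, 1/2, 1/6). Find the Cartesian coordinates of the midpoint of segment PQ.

Barycentric coordinates of the midpoint are the average: (4/15, 7/20, 23/60).
Converting: (4/15)·A + (7/20)·B + (23/60)·C = (-33/20, -1/5).

(-33/20, -1/5)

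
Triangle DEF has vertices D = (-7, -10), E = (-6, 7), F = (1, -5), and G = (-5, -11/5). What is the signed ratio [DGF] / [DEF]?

2/5

[DEF] = ½·((-7)·(7−(-5)) + (-6)·(-5−(-10)) + 1·(-10−7)) = ½·(-84 − 30 − 17) = -131/2.
[DGF] = ½·((-7)·(-11/5−(-5)) + (-5)·(-5−(-10)) + 1·(-10−(-11/5))) = ½·(-98/5 − 25 − 39/5) = -131/5, so the ratio is (-131/5)/(-131/2) = 2/5.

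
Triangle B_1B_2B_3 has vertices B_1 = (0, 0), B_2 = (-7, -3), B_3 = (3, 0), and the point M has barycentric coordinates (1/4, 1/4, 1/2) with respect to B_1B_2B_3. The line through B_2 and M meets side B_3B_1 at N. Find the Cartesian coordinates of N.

Line B_2M meets B_3B_1 where the B_2-coordinate vanishes; zeroing M's B_2-weight and renormalizing leaves B_3, B_1-weights 1/2 : 1/4 → (2/3, 1/3).
So N = (2/3)·B_3 + (1/3)·B_1 = (2, 0).

(2, 0)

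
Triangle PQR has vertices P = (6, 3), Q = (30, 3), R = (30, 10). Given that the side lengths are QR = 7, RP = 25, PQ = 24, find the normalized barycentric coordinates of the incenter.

The incenter has barycentric coordinates proportional to the opposite side lengths: (7 : 25 : 24).
Normalizing by 7+25+24 = 56 gives (1/8, 25/56, 3/7).

(1/8, 25/56, 3/7)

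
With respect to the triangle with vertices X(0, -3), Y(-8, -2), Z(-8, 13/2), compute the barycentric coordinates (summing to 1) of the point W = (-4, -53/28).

Signed area of the reference triangle: [XYZ] = ½·(0·(-2−(13/2)) + (-8)·(13/2−(-3)) + (-8)·(-3−(-2))) = ½·(0 − 76 + 8) = -34.
[WYZ] = ½·((-4)·(-2−(13/2)) + (-8)·(13/2−(-53/28)) + (-8)·(-53/28−(-2))) = ½·(34 − 470/7 − 6/7) = -17, so the X-coordinate is (-17)/(-34) = 1/2.
[XWZ] = ½·(0·(-53/28−(13/2)) + (-4)·(13/2−(-3)) + (-8)·(-3−(-53/28))) = ½·(0 − 38 + 62/7) = -102/7, so the Y-coordinate is 3/7.
[XYW] = ½·(0·(-2−(-53/28)) + (-8)·(-53/28−(-3)) + (-4)·(-3−(-2))) = ½·(0 − 62/7 + 4) = -17/7, so the Z-coordinate is 1/14.

(1/2, 3/7, 1/14)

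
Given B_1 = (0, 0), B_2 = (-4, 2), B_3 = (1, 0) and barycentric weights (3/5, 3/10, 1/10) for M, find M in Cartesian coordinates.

M = (3/5)·B_1 + (3/10)·B_2 + (1/10)·B_3.
x-coordinate: (3/5)·0 + (3/10)·(-4) + (1/10)·1 = -11/10.
y-coordinate: (3/5)·0 + (3/10)·2 + (1/10)·0 = 3/5.

(-11/10, 3/5)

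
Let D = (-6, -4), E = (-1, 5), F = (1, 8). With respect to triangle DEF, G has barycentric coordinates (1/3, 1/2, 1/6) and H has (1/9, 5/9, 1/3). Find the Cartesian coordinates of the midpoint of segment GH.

Barycentric coordinates of the midpoint are the average: (2/9, 19/36, 1/4).
Converting: (2/9)·D + (19/36)·E + (1/4)·F = (-29/18, 15/4).

(-29/18, 15/4)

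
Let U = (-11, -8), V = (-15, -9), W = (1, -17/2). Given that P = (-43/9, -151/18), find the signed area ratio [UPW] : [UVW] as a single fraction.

[UVW] = ½·((-11)·(-9−(-17/2)) + (-15)·(-17/2−(-8)) + 1·(-8−(-9))) = ½·(11/2 + 15/2 + 1) = 7.
[UPW] = ½·((-11)·(-151/18−(-17/2)) + (-43/9)·(-17/2−(-8)) + 1·(-8−(-151/18))) = ½·(-11/9 + 43/18 + 7/18) = 7/9, so the ratio is (7/9)/7 = 1/9.

1/9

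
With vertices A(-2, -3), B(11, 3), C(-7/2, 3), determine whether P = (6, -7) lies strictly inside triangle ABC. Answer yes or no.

no

Barycentric coordinates of P: (5/3, 14/29, -100/87).
The three coordinates are positive, positive, negative; a point is interior exactly when all three are positive.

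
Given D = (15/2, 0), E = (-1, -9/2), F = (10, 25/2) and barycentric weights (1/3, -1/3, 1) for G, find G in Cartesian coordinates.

(77/6, 14)

G = (1/3)·D + (-1/3)·E + 1·F.
x-coordinate: (1/3)·(15/2) + (-1/3)·(-1) + 1·10 = 77/6.
y-coordinate: (1/3)·0 + (-1/3)·(-9/2) + 1·(25/2) = 14.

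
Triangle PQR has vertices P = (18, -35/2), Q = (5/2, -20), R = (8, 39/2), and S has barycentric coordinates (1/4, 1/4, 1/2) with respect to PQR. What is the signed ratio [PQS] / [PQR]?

1/2

The signed ratio [PQS]/[PQR] equals the barycentric coordinate of S at vertex R, which is 1/2.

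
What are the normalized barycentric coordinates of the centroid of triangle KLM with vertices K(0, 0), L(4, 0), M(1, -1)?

(1/3, 1/3, 1/3)

The centroid is the average of the vertices, so each weight is 1/3.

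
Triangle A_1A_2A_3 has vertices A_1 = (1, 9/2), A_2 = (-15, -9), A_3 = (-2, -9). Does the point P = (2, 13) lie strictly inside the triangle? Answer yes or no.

Barycentric coordinates of P: (44/27, 8/117, -245/351).
The three coordinates are positive, positive, negative; a point is interior exactly when all three are positive.

no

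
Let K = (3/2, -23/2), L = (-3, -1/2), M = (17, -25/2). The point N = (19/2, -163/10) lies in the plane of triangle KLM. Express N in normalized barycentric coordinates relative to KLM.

Signed area of the reference triangle: [KLM] = ½·((3/2)·(-1/2−(-25/2)) + (-3)·(-25/2−(-23/2)) + 17·(-23/2−(-1/2))) = ½·(18 + 3 − 187) = -83.
[NLM] = ½·((19/2)·(-1/2−(-25/2)) + (-3)·(-25/2−(-163/10)) + 17·(-163/10−(-1/2))) = ½·(114 − 57/5 − 1343/5) = -83, so the K-coordinate is (-83)/(-83) = 1.
[KNM] = ½·((3/2)·(-163/10−(-25/2)) + (19/2)·(-25/2−(-23/2)) + 17·(-23/2−(-163/10))) = ½·(-57/10 − 19/2 + 408/5) = 166/5, so the L-coordinate is -2/5.
[KLN] = ½·((3/2)·(-1/2−(-163/10)) + (-3)·(-163/10−(-23/2)) + (19/2)·(-23/2−(-1/2))) = ½·(237/10 + 72/5 − 209/2) = -166/5, so the M-coordinate is 2/5.
Check: 1 − 2/5 + 2/5 = 1.

(1, -2/5, 2/5)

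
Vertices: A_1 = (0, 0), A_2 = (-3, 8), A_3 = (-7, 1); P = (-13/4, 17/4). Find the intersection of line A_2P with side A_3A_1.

Barycentric coordinates of P with respect to A_1A_2A_3: (1/4, 1/2, 1/4).
On side A_3A_1 the A_2-coordinate is zero; dropping P's A_2-weight 1/2 and renormalizing the remaining 1/4 : 1/4 gives weights 1/2, 1/2 on A_3, A_1.
Q = (1/2)·(-7, 1) + (1/2)·(0, 0) = (-7/2, 1/2).

(-7/2, 1/2)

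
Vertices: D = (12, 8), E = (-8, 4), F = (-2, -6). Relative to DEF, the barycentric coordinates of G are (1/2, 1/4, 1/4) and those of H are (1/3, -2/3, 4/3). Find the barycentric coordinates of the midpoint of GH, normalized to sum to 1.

Since both coordinate triples sum to 1, the midpoint's barycentrics are the componentwise average.
(1/2+1/3)/2 = 5/12; similarly -5/24 and 19/24.

(5/12, -5/24, 19/24)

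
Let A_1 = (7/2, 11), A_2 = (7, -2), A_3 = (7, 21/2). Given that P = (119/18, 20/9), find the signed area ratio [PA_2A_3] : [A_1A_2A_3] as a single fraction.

[A_1A_2A_3] = ½·((7/2)·(-2−(21/2)) + 7·(21/2−11) + 7·(11−(-2))) = ½·(-175/4 − 7/2 + 91) = 175/8.
[PA_2A_3] = ½·((119/18)·(-2−(21/2)) + 7·(21/2−(20/9)) + 7·(20/9−(-2))) = ½·(-2975/36 + 1043/18 + 266/9) = 175/72, so the ratio is (175/72)/(175/8) = 1/9.

1/9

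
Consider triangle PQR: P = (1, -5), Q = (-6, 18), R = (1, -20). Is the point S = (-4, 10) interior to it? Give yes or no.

yes

Barycentric coordinates of S: (4/21, 5/7, 2/21).
The three coordinates are positive, positive, positive; a point is interior exactly when all three are positive.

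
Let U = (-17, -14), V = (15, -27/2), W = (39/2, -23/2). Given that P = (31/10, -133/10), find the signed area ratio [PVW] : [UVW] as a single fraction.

2/5

[UVW] = ½·((-17)·(-27/2−(-23/2)) + 15·(-23/2−(-14)) + (39/2)·(-14−(-27/2))) = ½·(34 + 75/2 − 39/4) = 247/8.
[PVW] = ½·((31/10)·(-27/2−(-23/2)) + 15·(-23/2−(-133/10)) + (39/2)·(-133/10−(-27/2))) = ½·(-31/5 + 27 + 39/10) = 247/20, so the ratio is (247/20)/(247/8) = 2/5.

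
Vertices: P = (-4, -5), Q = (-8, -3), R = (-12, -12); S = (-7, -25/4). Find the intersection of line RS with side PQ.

Barycentric coordinates of S with respect to PQR: (1/2, 1/4, 1/4).
On side PQ the R-coordinate is zero; dropping S's R-weight 1/4 and renormalizing the remaining 1/2 : 1/4 gives weights 2/3, 1/3 on P, Q.
T = (2/3)·(-4, -5) + (1/3)·(-8, -3) = (-16/3, -13/3).

(-16/3, -13/3)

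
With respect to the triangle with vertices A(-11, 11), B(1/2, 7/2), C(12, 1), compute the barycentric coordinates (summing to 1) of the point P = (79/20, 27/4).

(4/5, -9/10, 11/10)

Signed area of the reference triangle: [ABC] = ½·((-11)·(7/2−1) + (1/2)·(1−11) + 12·(11−(7/2))) = ½·(-55/2 − 5 + 90) = 115/4.
[PBC] = ½·((79/20)·(7/2−1) + (1/2)·(1−(27/4)) + 12·(27/4−(7/2))) = ½·(79/8 − 23/8 + 39) = 23, so the A-coordinate is 23/(115/4) = 4/5.
[APC] = ½·((-11)·(27/4−1) + (79/20)·(1−11) + 12·(11−(27/4))) = ½·(-253/4 − 79/2 + 51) = -207/8, so the B-coordinate is -9/10.
[ABP] = ½·((-11)·(7/2−(27/4)) + (1/2)·(27/4−11) + (79/20)·(11−(7/2))) = ½·(143/4 − 17/8 + 237/8) = 253/8, so the C-coordinate is 11/10.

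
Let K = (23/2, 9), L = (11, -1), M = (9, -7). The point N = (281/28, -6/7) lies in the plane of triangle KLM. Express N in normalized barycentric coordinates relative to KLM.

Signed area of the reference triangle: [KLM] = ½·((23/2)·(-1−(-7)) + 11·(-7−9) + 9·(9−(-1))) = ½·(69 − 176 + 90) = -17/2.
[NLM] = ½·((281/28)·(-1−(-7)) + 11·(-7−(-6/7)) + 9·(-6/7−(-1))) = ½·(843/14 − 473/7 + 9/7) = -85/28, so the K-coordinate is (-85/28)/(-17/2) = 5/14.
[KNM] = ½·((23/2)·(-6/7−(-7)) + (281/28)·(-7−9) + 9·(9−(-6/7))) = ½·(989/14 − 1124/7 + 621/7) = -17/28, so the L-coordinate is 1/14.
[KLN] = ½·((23/2)·(-1−(-6/7)) + 11·(-6/7−9) + (281/28)·(9−(-1))) = ½·(-23/14 − 759/7 + 1405/14) = -34/7, so the M-coordinate is 4/7.

(5/14, 1/14, 4/7)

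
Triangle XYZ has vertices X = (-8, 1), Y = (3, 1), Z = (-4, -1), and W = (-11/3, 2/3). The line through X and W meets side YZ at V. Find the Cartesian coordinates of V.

(2/3, 1/3)

Barycentric coordinates of W with respect to XYZ: (1/2, 1/3, 1/6).
On side YZ the X-coordinate is zero; dropping W's X-weight 1/2 and renormalizing the remaining 1/3 : 1/6 gives weights 2/3, 1/3 on Y, Z.
V = (2/3)·(3, 1) + (1/3)·(-4, -1) = (2/3, 1/3).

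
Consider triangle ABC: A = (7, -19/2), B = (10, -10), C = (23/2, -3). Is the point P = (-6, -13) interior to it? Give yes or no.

no

Barycentric coordinates of P: (430/87, -275/87, -68/87).
The three coordinates are positive, negative, negative; a point is interior exactly when all three are positive.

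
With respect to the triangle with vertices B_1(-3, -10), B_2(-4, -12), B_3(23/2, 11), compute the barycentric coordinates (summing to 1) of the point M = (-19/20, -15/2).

(-1/20, 17/20, 1/5)

Signed area of the reference triangle: [B_1B_2B_3] = ½·((-3)·(-12−11) + (-4)·(11−(-10)) + (23/2)·(-10−(-12))) = ½·(69 − 84 + 23) = 4.
[MB_2B_3] = ½·((-19/20)·(-12−11) + (-4)·(11−(-15/2)) + (23/2)·(-15/2−(-12))) = ½·(437/20 − 74 + 207/4) = -1/5, so the B_1-coordinate is (-1/5)/4 = -1/20.
[B_1MB_3] = ½·((-3)·(-15/2−11) + (-19/20)·(11−(-10)) + (23/2)·(-10−(-15/2))) = ½·(111/2 − 399/20 − 115/4) = 17/5, so the B_2-coordinate is 17/20.
[B_1B_2M] = ½·((-3)·(-12−(-15/2)) + (-4)·(-15/2−(-10)) + (-19/20)·(-10−(-12))) = ½·(27/2 − 10 − 19/10) = 4/5, so the B_3-coordinate is 1/5.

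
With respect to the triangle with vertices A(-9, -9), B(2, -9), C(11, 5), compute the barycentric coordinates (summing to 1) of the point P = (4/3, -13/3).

(1/3, 1/3, 1/3)

Signed area of the reference triangle: [ABC] = ½·((-9)·(-9−5) + 2·(5−(-9)) + 11·(-9−(-9))) = ½·(126 + 28 + 0) = 77.
[PBC] = ½·((4/3)·(-9−5) + 2·(5−(-13/3)) + 11·(-13/3−(-9))) = ½·(-56/3 + 56/3 + 154/3) = 77/3, so the A-coordinate is (77/3)/77 = 1/3.
[APC] = ½·((-9)·(-13/3−5) + (4/3)·(5−(-9)) + 11·(-9−(-13/3))) = ½·(84 + 56/3 − 154/3) = 77/3, so the B-coordinate is 1/3.
[ABP] = ½·((-9)·(-9−(-13/3)) + 2·(-13/3−(-9)) + (4/3)·(-9−(-9))) = ½·(42 + 28/3 + 0) = 77/3, so the C-coordinate is 1/3.
Check: 1/3 + 1/3 + 1/3 = 1.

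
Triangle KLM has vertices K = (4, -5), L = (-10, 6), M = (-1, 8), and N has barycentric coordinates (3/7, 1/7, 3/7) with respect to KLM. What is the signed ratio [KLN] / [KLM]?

The signed ratio [KLN]/[KLM] equals the barycentric coordinate of N at vertex M, which is 3/7.

3/7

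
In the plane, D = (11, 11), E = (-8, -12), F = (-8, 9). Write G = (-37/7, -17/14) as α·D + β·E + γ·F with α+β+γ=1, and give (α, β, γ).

(1/7, 1/2, 5/14)

Signed area of the reference triangle: [DEF] = ½·(11·(-12−9) + (-8)·(9−11) + (-8)·(11−(-12))) = ½·(-231 + 16 − 184) = -399/2.
[GEF] = ½·((-37/7)·(-12−9) + (-8)·(9−(-17/14)) + (-8)·(-17/14−(-12))) = ½·(111 − 572/7 − 604/7) = -57/2, so the D-coordinate is (-57/2)/(-399/2) = 1/7.
[DGF] = ½·(11·(-17/14−9) + (-37/7)·(9−11) + (-8)·(11−(-17/14))) = ½·(-1573/14 + 74/7 − 684/7) = -399/4, so the E-coordinate is 1/2.
[DEG] = ½·(11·(-12−(-17/14)) + (-8)·(-17/14−11) + (-37/7)·(11−(-12))) = ½·(-1661/14 + 684/7 − 851/7) = -285/4, so the F-coordinate is 5/14.
Check: 1/7 + 1/2 + 5/14 = 1.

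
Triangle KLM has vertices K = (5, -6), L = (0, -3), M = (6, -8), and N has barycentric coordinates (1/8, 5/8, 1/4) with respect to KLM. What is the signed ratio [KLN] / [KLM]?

The signed ratio [KLN]/[KLM] equals the barycentric coordinate of N at vertex M, which is 1/4.

1/4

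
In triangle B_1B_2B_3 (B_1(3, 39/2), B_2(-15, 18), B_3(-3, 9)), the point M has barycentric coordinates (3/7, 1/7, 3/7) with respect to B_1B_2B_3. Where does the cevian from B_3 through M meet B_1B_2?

(-3/2, 153/8)

Line B_3M meets B_1B_2 where the B_3-coordinate vanishes; zeroing M's B_3-weight and renormalizing leaves B_1, B_2-weights 3/7 : 1/7 → (3/4, 1/4).
So N = (3/4)·B_1 + (1/4)·B_2 = (-3/2, 153/8).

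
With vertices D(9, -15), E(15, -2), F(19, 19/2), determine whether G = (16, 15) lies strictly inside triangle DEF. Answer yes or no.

no

Barycentric coordinates of G: (113/34, -257/34, 89/17).
The three coordinates are positive, negative, positive; a point is interior exactly when all three are positive.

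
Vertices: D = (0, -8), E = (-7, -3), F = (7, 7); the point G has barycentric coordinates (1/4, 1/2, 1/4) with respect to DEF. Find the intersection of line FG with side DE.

(-14/3, -14/3)

Line FG meets DE where the F-coordinate vanishes; zeroing G's F-weight and renormalizing leaves D, E-weights 1/4 : 1/2 → (1/3, 2/3).
So H = (1/3)·D + (2/3)·E = (-14/3, -14/3).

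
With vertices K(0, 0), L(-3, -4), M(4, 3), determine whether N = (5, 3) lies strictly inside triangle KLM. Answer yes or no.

no

Barycentric coordinates of N: (-1, 3/7, 11/7).
The three coordinates are negative, positive, positive; a point is interior exactly when all three are positive.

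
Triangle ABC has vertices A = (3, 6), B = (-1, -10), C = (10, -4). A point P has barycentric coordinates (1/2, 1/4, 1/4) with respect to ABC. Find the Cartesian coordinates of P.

P = (1/2)·A + (1/4)·B + (1/4)·C.
x-coordinate: (1/2)·3 + (1/4)·(-1) + (1/4)·10 = 15/4.
y-coordinate: (1/2)·6 + (1/4)·(-10) + (1/4)·(-4) = -1/2.

(15/4, -1/2)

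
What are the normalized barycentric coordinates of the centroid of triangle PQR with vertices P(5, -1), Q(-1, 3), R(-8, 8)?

The centroid is the average of the vertices, so each weight is 1/3.

(1/3, 1/3, 1/3)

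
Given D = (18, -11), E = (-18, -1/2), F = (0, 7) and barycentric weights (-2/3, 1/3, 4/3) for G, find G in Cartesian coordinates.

G = (-2/3)·D + (1/3)·E + (4/3)·F.
x-coordinate: (-2/3)·18 + (1/3)·(-18) + (4/3)·0 = -18.
y-coordinate: (-2/3)·(-11) + (1/3)·(-1/2) + (4/3)·7 = 33/2.

(-18, 33/2)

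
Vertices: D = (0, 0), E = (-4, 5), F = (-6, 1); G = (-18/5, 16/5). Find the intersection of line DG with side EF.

Barycentric coordinates of G with respect to DEF: (1/5, 3/5, 1/5).
On side EF the D-coordinate is zero; dropping G's D-weight 1/5 and renormalizing the remaining 3/5 : 1/5 gives weights 3/4, 1/4 on E, F.
H = (3/4)·(-4, 5) + (1/4)·(-6, 1) = (-9/2, 4).

(-9/2, 4)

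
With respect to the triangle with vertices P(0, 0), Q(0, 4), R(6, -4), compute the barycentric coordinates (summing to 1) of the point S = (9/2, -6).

Signed area of the reference triangle: [PQR] = ½·(0·(4−(-4)) + 0·(-4−0) + 6·(0−4)) = ½·(0 + 0 − 24) = -12.
[SQR] = ½·((9/2)·(4−(-4)) + 0·(-4−(-6)) + 6·(-6−4)) = ½·(36 + 0 − 60) = -12, so the P-coordinate is (-12)/(-12) = 1.
[PSR] = ½·(0·(-6−(-4)) + (9/2)·(-4−0) + 6·(0−(-6))) = ½·(0 − 18 + 36) = 9, so the Q-coordinate is -3/4.
[PQS] = ½·(0·(4−(-6)) + 0·(-6−0) + (9/2)·(0−4)) = ½·(0 + 0 − 18) = -9, so the R-coordinate is 3/4.

(1, -3/4, 3/4)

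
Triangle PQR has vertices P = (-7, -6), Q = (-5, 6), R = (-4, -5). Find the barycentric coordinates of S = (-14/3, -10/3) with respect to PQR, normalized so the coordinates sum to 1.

Signed area of the reference triangle: [PQR] = ½·((-7)·(6−(-5)) + (-5)·(-5−(-6)) + (-4)·(-6−6)) = ½·(-77 − 5 + 48) = -17.
[SQR] = ½·((-14/3)·(6−(-5)) + (-5)·(-5−(-10/3)) + (-4)·(-10/3−6)) = ½·(-154/3 + 25/3 + 112/3) = -17/6, so the P-coordinate is (-17/6)/(-17) = 1/6.
[PSR] = ½·((-7)·(-10/3−(-5)) + (-14/3)·(-5−(-6)) + (-4)·(-6−(-10/3))) = ½·(-35/3 − 14/3 + 32/3) = -17/6, so the Q-coordinate is 1/6.
[PQS] = ½·((-7)·(6−(-10/3)) + (-5)·(-10/3−(-6)) + (-14/3)·(-6−6)) = ½·(-196/3 − 40/3 + 56) = -34/3, so the R-coordinate is 2/3.
Check: 1/6 + 1/6 + 2/3 = 1.

(1/6, 1/6, 2/3)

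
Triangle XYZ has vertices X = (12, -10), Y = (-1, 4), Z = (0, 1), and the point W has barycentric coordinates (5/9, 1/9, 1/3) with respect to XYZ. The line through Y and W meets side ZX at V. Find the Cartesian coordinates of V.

(15/2, -47/8)

Line YW meets ZX where the Y-coordinate vanishes; zeroing W's Y-weight and renormalizing leaves Z, X-weights 1/3 : 5/9 → (3/8, 5/8).
So V = (3/8)·Z + (5/8)·X = (15/2, -47/8).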